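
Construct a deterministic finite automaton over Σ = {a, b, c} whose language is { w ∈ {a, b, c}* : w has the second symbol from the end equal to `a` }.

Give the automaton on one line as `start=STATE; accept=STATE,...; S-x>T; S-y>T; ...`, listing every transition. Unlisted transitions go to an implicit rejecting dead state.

start=q0; accept=q4,q5,q6; q0-a>q1; q0-b>q2; q0-c>q3; q1-a>q4; q1-b>q5; q1-c>q6; q2-a>q7; q2-b>q8; q2-c>q9; q3-a>q10; q3-b>q11; q3-c>q12; q4-a>q4; q4-b>q5; q4-c>q6; q5-a>q7; q5-b>q8; q5-c>q9; q6-a>q10; q6-b>q11; q6-c>q12; q7-a>q4; q7-b>q5; q7-c>q6; q8-a>q7; q8-b>q8; q8-c>q9; q9-a>q10; q9-b>q11; q9-c>q12; q10-a>q4; q10-b>q5; q10-c>q6; q11-a>q7; q11-b>q8; q11-c>q9; q12-a>q10; q12-b>q11; q12-c>q12

A DFA must remember the last 2 symbols (since which symbol is second-to-last isn't known until the input ends). Use one state per possible window of the last ≤2 symbols; accept from those whose window starts with `a`.
13 states suffice.
          a    b    c  
>  q0     q1   q2   q3 
   q1     q4   q5   q6 
   q2     q7   q8   q9 
   q3    q10  q11  q12 
 * q4     q4   q5   q6 
 * q5     q7   q8   q9 
 * q6    q10  q11  q12 
   q7     q4   q5   q6 
   q8     q7   q8   q9 
   q9    q10  q11  q12 
   q10    q4   q5   q6 
   q11    q7   q8   q9 
   q12   q10  q11  q12 
(> = start, * = accepting)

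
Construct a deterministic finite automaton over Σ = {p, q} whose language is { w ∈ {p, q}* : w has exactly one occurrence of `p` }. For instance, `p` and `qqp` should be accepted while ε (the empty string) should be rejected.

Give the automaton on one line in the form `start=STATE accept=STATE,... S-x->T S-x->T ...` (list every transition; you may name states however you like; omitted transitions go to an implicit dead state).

start=S0 accept=S1 S0-p->S1 S0-q->S0 S1-p->S2 S1-q->S1 S2-p->S2 S2-q->S2

Only the number of `p`s matters, and only up to 2. Make a chain S0 → S1 → S2 advanced by each `p` (with S2 absorbing); every other symbol self-loops. The accepting set is {S1}.
3 states suffice.
        p   q  
>  S0   S1  S0 
 * S1   S2  S1 
   S2   S2  S2 
(> = start, * = accepting)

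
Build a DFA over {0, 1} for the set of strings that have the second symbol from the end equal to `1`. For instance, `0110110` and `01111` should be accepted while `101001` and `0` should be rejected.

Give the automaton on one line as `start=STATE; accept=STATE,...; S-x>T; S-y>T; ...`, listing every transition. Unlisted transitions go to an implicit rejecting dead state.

start=s0; accept=s5,s6; s0-0>s1; s0-1>s2; s1-0>s3; s1-1>s4; s2-0>s5; s2-1>s6; s3-0>s3; s3-1>s4; s4-0>s5; s4-1>s6; s5-0>s3; s5-1>s4; s6-0>s5; s6-1>s6

Because acceptance depends on a position counted from the end, the machine has to buffer the most recent 2 symbols. Make each state the string of the last up-to-2 symbols read; on input `x` shift the window left and append `x`. Accept when the buffered window has length 2 and begins with `1`.
With 7 states:
        0   1  
>  s0   s1  s2 
   s1   s3  s4 
   s2   s5  s6 
   s3   s3  s4 
   s4   s5  s6 
 * s5   s3  s4 
 * s6   s5  s6 
(> = start, * = accepting)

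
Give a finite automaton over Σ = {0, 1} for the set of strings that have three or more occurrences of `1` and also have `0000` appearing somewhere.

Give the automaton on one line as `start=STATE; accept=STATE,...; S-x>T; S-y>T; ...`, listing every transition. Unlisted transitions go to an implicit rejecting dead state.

start=q0; accept=q19; q0-0>q1; q0-1>q2; q1-0>q3; q1-1>q2; q2-0>q4; q2-1>q5; q3-0>q6; q3-1>q2; q4-0>q7; q4-1>q5; q5-0>q8; q5-1>q9; q6-0>q10; q6-1>q2; q7-0>q11; q7-1>q5; q8-0>q12; q8-1>q9; q9-0>q13; q9-1>q9; q10-0>q10; q10-1>q14; q11-0>q14; q11-1>q5; q12-0>q15; q12-1>q9; q13-0>q16; q13-1>q9; q14-0>q14; q14-1>q17; q15-0>q17; q15-1>q9; q16-0>q18; q16-1>q9; q17-0>q17; q17-1>q19; q18-0>q19; q18-1>q9; q19-0>q19; q19-1>q19

Handle the two conditions separately and then intersect. One (5 states) tracks the count of `1`s, saturating at 4; the other (5 states) tracks whether and how much of `0000` has been seen. Each combined state is a pair, one component from each; accept when both components accept. Equivalent product states are then merged.
A 20-state machine:
          0    1  
>  q0     q1   q2 
   q1     q3   q2 
   q2     q4   q5 
   q3     q6   q2 
   q4     q7   q5 
   q5     q8   q9 
   q6    q10   q2 
   q7    q11   q5 
   q8    q12   q9 
   q9    q13   q9 
   q10   q10  q14 
   q11   q14   q5 
   q12   q15   q9 
   q13   q16   q9 
   q14   q14  q17 
   q15   q17   q9 
   q16   q18   q9 
   q17   q17  q19 
   q18   q19   q9 
 * q19   q19  q19 
(> = start, * = accepting)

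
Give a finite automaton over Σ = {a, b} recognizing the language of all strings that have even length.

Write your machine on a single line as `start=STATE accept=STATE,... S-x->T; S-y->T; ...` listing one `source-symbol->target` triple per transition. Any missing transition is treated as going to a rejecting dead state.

start=S0; accept=S0; S0-a->S1; S0-b->S1; S1-a->S0; S1-b->S0

Count input length modulo 2: every symbol advances one step around the cycle S0 → S1 → S0. Accept at S0.
With 2 states:
        a   b  
>* S0   S1  S1 
   S1   S0  S0 
(> = start, * = accepting)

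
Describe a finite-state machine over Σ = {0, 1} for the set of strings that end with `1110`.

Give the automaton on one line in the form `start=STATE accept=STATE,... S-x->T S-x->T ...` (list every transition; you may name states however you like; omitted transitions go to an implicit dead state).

start=S0 accept=S4 S0-0->S0 S0-1->S1 S1-0->S0 S1-1->S2 S2-0->S0 S2-1->S3 S3-0->S4 S3-1->S3 S4-0->S0 S4-1->S1

Let each state record the length of the longest suffix of the input read so far that is also a prefix of `1110`. S1 means the last symbol is `1`; S2 means the last 2 symbols are `11`; S3 means the last 3 symbols are `111`; S4 means the last 4 symbols are `1110`. Accept only at S4, where the string currently ends in `1110`.
        0   1  
>  S0   S0  S1 
   S1   S0  S2 
   S2   S0  S3 
   S3   S4  S3 
 * S4   S0  S1 
(> = start, * = accepting)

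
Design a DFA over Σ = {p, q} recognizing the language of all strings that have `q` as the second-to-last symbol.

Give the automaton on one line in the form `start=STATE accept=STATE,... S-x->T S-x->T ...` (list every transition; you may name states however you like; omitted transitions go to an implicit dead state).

start=S0 accept=S5,S6 S0-p->S1 S0-q->S2 S1-p->S3 S1-q->S4 S2-p->S5 S2-q->S6 S3-p->S3 S3-q->S4 S4-p->S5 S4-q->S6 S5-p->S3 S5-q->S4 S6-p->S5 S6-q->S6

Because acceptance depends on a position counted from the end, the machine has to buffer the most recent 2 symbols. Make each state the string of the last up-to-2 symbols read; on input `x` shift the window left and append `x`. Accept when the buffered window has length 2 and begins with `q`.
        p   q  
>  S0   S1  S2 
   S1   S3  S4 
   S2   S5  S6 
   S3   S3  S4 
   S4   S5  S6 
 * S5   S3  S4 
 * S6   S5  S6 
(> = start, * = accepting)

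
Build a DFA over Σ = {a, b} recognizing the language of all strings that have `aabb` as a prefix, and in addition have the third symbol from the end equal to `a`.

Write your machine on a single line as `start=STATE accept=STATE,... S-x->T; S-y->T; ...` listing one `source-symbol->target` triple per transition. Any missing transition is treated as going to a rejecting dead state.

Run two small machines in parallel and take their product. One (6 states) tracks whether the input so far still matches the prefix `aabb`; the other (15 states) tracks the last 3 symbols read. Each combined state is a pair, one component from each; accept when both components accept.
          a    b  
>  q0     q1   q2 
   q1     q3   q4 
   q2     q5   q6 
   q3     q7   q8 
   q4     q9  q10 
   q5    q11  q12 
   q6    q13  q14 
   q7     q7  q15 
   q8     q9  q16 
   q9    q11  q12 
   q10   q13  q14 
   q11    q7  q15 
   q12    q9  q10 
   q13   q11  q12 
   q14   q13  q14 
   q15    q9  q10 
 * q16   q17  q18 
   q17   q19  q20 
   q18   q17  q18 
   q19   q21  q22 
   q20   q23  q16 
 * q21   q21  q22 
 * q22   q23  q16 
 * q23   q19  q20 
(> = start, * = accepting)

start=q0; accept=q16,q21,q22,q23; q0-a->q1; q0-b->q2; q1-a->q3; q1-b->q4; q2-a->q5; q2-b->q6; q3-a->q7; q3-b->q8; q4-a->q9; q4-b->q10; q5-a->q11; q5-b->q12; q6-a->q13; q6-b->q14; q7-a->q7; q7-b->q15; q8-a->q9; q8-b->q16; q9-a->q11; q9-b->q12; q10-a->q13; q10-b->q14; q11-a->q7; q11-b->q15; q12-a->q9; q12-b->q10; q13-a->q11; q13-b->q12; q14-a->q13; q14-b->q14; q15-a->q9; q15-b->q10; q16-a->q17; q16-b->q18; q17-a->q19; q17-b->q20; q18-a->q17; q18-b->q18; q19-a->q21; q19-b->q22; q20-a->q23; q20-b->q16; q21-a->q21; q21-b->q22; q22-a->q23; q22-b->q16; q23-a->q19; q23-b->q20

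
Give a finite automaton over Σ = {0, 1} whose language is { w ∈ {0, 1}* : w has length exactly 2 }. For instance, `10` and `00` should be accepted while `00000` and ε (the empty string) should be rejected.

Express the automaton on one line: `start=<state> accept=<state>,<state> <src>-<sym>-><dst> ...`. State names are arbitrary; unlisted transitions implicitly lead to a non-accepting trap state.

Count input length up to 3: every symbol moves from A toward D, which means 'more than 2' and absorbs. Accept from {C}.
       0  1 
>  A   B  B 
   B   C  C 
 * C   D  D 
   D   D  D 
(> = start, * = accepting)

start=A accept=C A-0->B A-1->B B-0->C B-1->C C-0->D C-1->D D-0->D D-1->D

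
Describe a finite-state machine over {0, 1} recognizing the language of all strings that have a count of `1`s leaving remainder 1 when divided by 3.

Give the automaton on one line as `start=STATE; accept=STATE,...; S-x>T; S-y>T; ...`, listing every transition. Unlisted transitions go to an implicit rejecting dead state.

start=A; accept=B; A-0>A; A-1>B; B-0>B; B-1>C; C-0>C; C-1>A

Keep the running count of `1`s modulo 3: each `1` advances along the cycle A → B → C → A while other symbols loop. Accept at B.
A 3-state machine:
       0  1 
>  A   A  B 
 * B   B  C 
   C   C  A 
(> = start, * = accepting)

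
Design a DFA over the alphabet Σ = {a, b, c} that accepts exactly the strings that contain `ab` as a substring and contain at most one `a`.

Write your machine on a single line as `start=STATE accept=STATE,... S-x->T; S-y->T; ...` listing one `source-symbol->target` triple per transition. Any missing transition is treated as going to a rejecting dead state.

start=q0; accept=q3; q0-a->q1; q0-b->q0; q0-c->q0; q1-a->q2; q1-b->q3; q1-c->q2; q2-a->q2; q2-b->q2; q2-c->q2; q3-a->q2; q3-b->q3; q3-c->q3

Run two small machines in parallel and take their product. One (3 states) tracks whether and how much of `ab` has been seen; the other (3 states) tracks the count of `a`s, saturating at 2. Each combined state is a pair, one component from each; accept when both components accept. Equivalent product states are then merged.
4 states suffice.
        a   b   c  
>  q0   q1  q0  q0 
   q1   q2  q3  q2 
   q2   q2  q2  q2 
 * q3   q2  q3  q3 
(> = start, * = accepting)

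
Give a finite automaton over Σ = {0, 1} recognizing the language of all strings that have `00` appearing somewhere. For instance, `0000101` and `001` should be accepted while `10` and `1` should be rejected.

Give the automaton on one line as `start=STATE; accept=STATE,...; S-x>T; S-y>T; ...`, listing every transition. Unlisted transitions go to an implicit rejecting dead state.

start=q0; accept=q2; q0-0>q1; q0-1>q0; q1-0>q2; q1-1>q0; q2-0>q2; q2-1>q2

States q0..q1 record the length of the longest prefix of `00` that matches the current input suffix. Reaching q2 means `00` has been seen, and we stay there forever. Accept from q2.
A 3-state machine:
        0   1  
>  q0   q1  q0 
   q1   q2  q0 
 * q2   q2  q2 
(> = start, * = accepting)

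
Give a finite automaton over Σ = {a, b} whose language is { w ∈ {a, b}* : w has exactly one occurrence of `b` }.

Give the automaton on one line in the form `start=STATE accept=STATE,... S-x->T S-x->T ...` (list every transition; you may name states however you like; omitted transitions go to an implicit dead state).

start=q0 accept=q1 q0-a->q0 q0-b->q1 q1-a->q1 q1-b->q2 q2-a->q2 q2-b->q2

Only the number of `b`s matters, and only up to 2. Make a chain q0 → q1 → q2 advanced by each `b` (with q2 absorbing); every other symbol self-loops. The accepting set is {q1}.
        a   b  
>  q0   q0  q1 
 * q1   q1  q2 
   q2   q2  q2 
(> = start, * = accepting)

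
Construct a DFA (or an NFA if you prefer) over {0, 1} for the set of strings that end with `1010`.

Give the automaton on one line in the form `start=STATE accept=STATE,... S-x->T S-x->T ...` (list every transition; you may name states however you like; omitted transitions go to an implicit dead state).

Let each state record the length of the longest suffix of the input read so far that is also a prefix of `1010`. q1 means the last symbol is `1`; q2 means the last 2 symbols are `10`; q3 means the last 3 symbols are `101`; q4 means the last 4 symbols are `1010`. Accept only at q4, where the string currently ends in `1010`.
5 states suffice.
        0   1  
>  q0   q0  q1 
   q1   q2  q1 
   q2   q0  q3 
   q3   q4  q1 
 * q4   q0  q3 
(> = start, * = accepting)

start=q0 accept=q4 q0-0->q0 q0-1->q1 q1-0->q2 q1-1->q1 q2-0->q0 q2-1->q3 q3-0->q4 q3-1->q1 q4-0->q0 q4-1->q3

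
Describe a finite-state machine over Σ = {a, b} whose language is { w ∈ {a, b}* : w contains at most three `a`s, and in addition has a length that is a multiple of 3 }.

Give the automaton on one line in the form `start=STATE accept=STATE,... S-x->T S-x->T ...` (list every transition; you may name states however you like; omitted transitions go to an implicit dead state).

start=s0 accept=s0,s6,s7,s8 s0-a->s1 s0-b->s2 s1-a->s3 s1-b->s4 s2-a->s4 s2-b->s5 s3-a->s6 s3-b->s7 s4-a->s7 s4-b->s8 s5-a->s8 s5-b->s0 s6-a->s9 s6-b->s10 s7-a->s10 s7-b->s11 s8-a->s11 s8-b->s1 s9-a->s9 s9-b->s9 s10-a->s9 s10-b->s12 s11-a->s12 s11-b->s3 s12-a->s9 s12-b->s6

Handle the two conditions separately and then intersect. The first has 5 states tracking the count of `a`s, saturating at 4; the second has 3 states tracking the input length modulo 3. A product state is a pair (one from each), accepting exactly when both do. Equivalent product states are then merged.
13 states suffice.
          a    b  
>* s0     s1   s2 
   s1     s3   s4 
   s2     s4   s5 
   s3     s6   s7 
   s4     s7   s8 
   s5     s8   s0 
 * s6     s9  s10 
 * s7    s10  s11 
 * s8    s11   s1 
   s9     s9   s9 
   s10    s9  s12 
   s11   s12   s3 
   s12    s9   s6 
(> = start, * = accepting)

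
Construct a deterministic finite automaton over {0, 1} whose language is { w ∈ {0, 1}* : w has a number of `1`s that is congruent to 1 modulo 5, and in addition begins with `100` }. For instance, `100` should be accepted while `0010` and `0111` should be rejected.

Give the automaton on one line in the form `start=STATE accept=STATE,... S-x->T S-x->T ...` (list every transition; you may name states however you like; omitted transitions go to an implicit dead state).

start=q0 accept=q4 q0-0->q1 q0-1->q2 q1-0->q1 q1-1->q1 q2-0->q3 q2-1->q1 q3-0->q4 q3-1->q1 q4-0->q4 q4-1->q5 q5-0->q5 q5-1->q6 q6-0->q6 q6-1->q7 q7-0->q7 q7-1->q8 q8-0->q8 q8-1->q4

Run two small machines in parallel and take their product. One (5 states) tracks the count of `1`s modulo 5; the other (5 states) tracks whether the input so far still matches the prefix `100`. Each combined state is a pair, one component from each; accept when both components accept. Minimizing collapses redundant product states.
With 9 states:
        0   1  
>  q0   q1  q2 
   q1   q1  q1 
   q2   q3  q1 
   q3   q4  q1 
 * q4   q4  q5 
   q5   q5  q6 
   q6   q6  q7 
   q7   q7  q8 
   q8   q8  q4 
(> = start, * = accepting)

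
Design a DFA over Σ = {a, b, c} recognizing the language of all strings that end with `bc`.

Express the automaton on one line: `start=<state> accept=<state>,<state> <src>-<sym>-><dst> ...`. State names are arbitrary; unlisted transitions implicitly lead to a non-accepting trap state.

Remember how much of `bc` the current input suffix matches. State q0 means no match yet; q1 means the last symbol is `b`; q2 means the last 2 symbols are `bc`. Only q2 accepts. On a mismatch, fall back to the longest proper suffix that is still a prefix of `bc`.
With 3 states:
        a   b   c  
>  q0   q0  q1  q0 
   q1   q0  q1  q2 
 * q2   q0  q1  q0 
(> = start, * = accepting)

start=q0 accept=q2 q0-a->q0 q0-b->q1 q0-c->q0 q1-a->q0 q1-b->q1 q1-c->q2 q2-a->q0 q2-b->q1 q2-c->q0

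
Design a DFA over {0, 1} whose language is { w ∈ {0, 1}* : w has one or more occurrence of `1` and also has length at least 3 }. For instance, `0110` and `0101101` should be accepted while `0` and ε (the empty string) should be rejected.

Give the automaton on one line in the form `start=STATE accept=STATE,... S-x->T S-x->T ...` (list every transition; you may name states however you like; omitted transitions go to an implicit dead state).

Handle the two conditions separately and then intersect. The first has 3 states tracking the count of `1`s, saturating at 2; the second has 5 states tracking the input length, saturating at 4. A product state is a pair (one from each), accepting exactly when both do. Minimizing collapses redundant product states.
6 states suffice.
        0   1  
>  S0   S1  S2 
   S1   S3  S4 
   S2   S4  S4 
   S3   S3  S5 
   S4   S5  S5 
 * S5   S5  S5 
(> = start, * = accepting)

start=S0 accept=S5 S0-0->S1 S0-1->S2 S1-0->S3 S1-1->S4 S2-0->S4 S2-1->S4 S3-0->S3 S3-1->S5 S4-0->S5 S4-1->S5 S5-0->S5 S5-1->S5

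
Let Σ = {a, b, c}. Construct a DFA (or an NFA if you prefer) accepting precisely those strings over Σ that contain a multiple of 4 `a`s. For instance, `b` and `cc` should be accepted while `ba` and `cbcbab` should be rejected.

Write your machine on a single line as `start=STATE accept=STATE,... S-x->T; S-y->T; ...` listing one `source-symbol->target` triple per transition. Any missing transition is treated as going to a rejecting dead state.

The only thing that matters is how many `a`s have appeared, reduced mod 4. Use one state per residue: q0 for 0, …, q3 for 3. Reading `a` moves to the next residue; anything else stays put. q0 is accepting.
        a   b   c  
>* q0   q1  q0  q0 
   q1   q2  q1  q1 
   q2   q3  q2  q2 
   q3   q0  q3  q3 
(> = start, * = accepting)

start=q0; accept=q0; q0-a->q1; q0-b->q0; q0-c->q0; q1-a->q2; q1-b->q1; q1-c->q1; q2-a->q3; q2-b->q2; q2-c->q2; q3-a->q0; q3-b->q3; q3-c->q3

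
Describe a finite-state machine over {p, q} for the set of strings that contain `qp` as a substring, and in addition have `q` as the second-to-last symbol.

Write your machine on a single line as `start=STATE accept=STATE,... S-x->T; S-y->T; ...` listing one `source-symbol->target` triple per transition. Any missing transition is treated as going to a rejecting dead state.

start=S0; accept=S5,S9; S0-p->S1; S0-q->S2; S1-p->S3; S1-q->S4; S2-p->S5; S2-q->S6; S3-p->S3; S3-q->S4; S4-p->S5; S4-q->S6; S5-p->S7; S5-q->S8; S6-p->S5; S6-q->S6; S7-p->S7; S7-q->S8; S8-p->S5; S8-q->S9; S9-p->S5; S9-q->S9

Run two small machines in parallel and take their product. The first has 3 states tracking whether and how much of `qp` has been seen; the second has 7 states tracking the last 2 symbols read. A product state is a pair (one from each), accepting exactly when both do.
10 states suffice.
        p   q  
>  S0   S1  S2 
   S1   S3  S4 
   S2   S5  S6 
   S3   S3  S4 
   S4   S5  S6 
 * S5   S7  S8 
   S6   S5  S6 
   S7   S7  S8 
   S8   S5  S9 
 * S9   S5  S9 
(> = start, * = accepting)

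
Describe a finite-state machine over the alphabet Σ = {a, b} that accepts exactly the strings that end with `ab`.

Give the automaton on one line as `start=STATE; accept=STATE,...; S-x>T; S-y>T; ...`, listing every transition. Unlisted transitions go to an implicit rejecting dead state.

start=s0; accept=s2; s0-a>s1; s0-b>s0; s1-a>s1; s1-b>s2; s2-a>s1; s2-b>s0

Let each state record the length of the longest suffix of the input read so far that is also a prefix of `ab`. s1 means the last symbol is `a`; s2 means the last 2 symbols are `ab`. Accept only at s2, where the string currently ends in `ab`.
3 states suffice.
        a   b  
>  s0   s1  s0 
   s1   s1  s2 
 * s2   s1  s0 
(> = start, * = accepting)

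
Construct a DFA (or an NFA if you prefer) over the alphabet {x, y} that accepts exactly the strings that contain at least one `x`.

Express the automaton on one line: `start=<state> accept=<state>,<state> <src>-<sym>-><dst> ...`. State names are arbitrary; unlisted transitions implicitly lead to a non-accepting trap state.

start=q0 accept=q1,q2 q0-x->q1 q0-y->q0 q1-x->q2 q1-y->q1 q2-x->q2 q2-y->q2

Count `x`s, saturating at 2: state q0 means no `x` yet, q1 means one `x` seen, q2 means more than one. Each `x` increments (capped at q2); other symbols loop. Accept from {q1, q2}.
With 3 states:
        x   y  
>  q0   q1  q0 
 * q1   q2  q1 
 * q2   q2  q2 
(> = start, * = accepting)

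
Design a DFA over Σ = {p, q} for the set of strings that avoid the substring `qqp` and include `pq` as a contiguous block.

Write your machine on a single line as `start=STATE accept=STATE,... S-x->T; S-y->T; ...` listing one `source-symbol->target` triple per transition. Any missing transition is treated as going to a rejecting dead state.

Run two small machines in parallel and take their product. The first has 4 states tracking partial matches of the forbidden pattern `qqp`; the second has 3 states tracking whether and how much of `pq` has been seen. A product state is a pair (one from each), accepting exactly when both do.
9 states suffice.
       p  q 
>  A   B  C 
   B   B  D 
   C   B  E 
 * D   F  G 
   E   H  E 
 * F   F  D 
 * G   I  G 
   H   H  I 
   I   I  I 
(> = start, * = accepting)

start=A; accept=D,F,G; A-p->B; A-q->C; B-p->B; B-q->D; C-p->B; C-q->E; D-p->F; D-q->G; E-p->H; E-q->E; F-p->F; F-q->D; G-p->I; G-q->G; H-p->H; H-q->I; I-p->I; I-q->I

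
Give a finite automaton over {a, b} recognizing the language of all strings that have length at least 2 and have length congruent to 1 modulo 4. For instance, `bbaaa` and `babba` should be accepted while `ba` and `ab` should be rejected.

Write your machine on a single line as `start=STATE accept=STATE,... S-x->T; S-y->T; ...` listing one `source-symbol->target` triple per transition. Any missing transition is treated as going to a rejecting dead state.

Build one automaton per condition and run them in lockstep. The first has 4 states tracking the input length, saturating at 3; the second has 4 states tracking the input length modulo 4. A product state is a pair (one from each), accepting exactly when both do. Minimizing collapses redundant product states.
6 states suffice.
        a   b  
>  S0   S1  S1 
   S1   S2  S2 
   S2   S3  S3 
   S3   S4  S4 
   S4   S5  S5 
 * S5   S2  S2 
(> = start, * = accepting)

start=S0; accept=S5; S0-a->S1; S0-b->S1; S1-a->S2; S1-b->S2; S2-a->S3; S2-b->S3; S3-a->S4; S3-b->S4; S4-a->S5; S4-b->S5; S5-a->S2; S5-b->S2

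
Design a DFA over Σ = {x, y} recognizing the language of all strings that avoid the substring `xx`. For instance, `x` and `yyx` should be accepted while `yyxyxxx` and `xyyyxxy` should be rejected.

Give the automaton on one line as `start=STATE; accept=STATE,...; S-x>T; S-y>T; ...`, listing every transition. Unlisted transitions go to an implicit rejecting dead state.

start=A; accept=A,B; A-x>B; A-y>A; B-x>C; B-y>A; C-x>C; C-y>C

Track partial matches of the forbidden pattern `xx`. State C is a dead state reached once `xx` has occurred; every other state accepts. A means no part of `xx` is currently matched.
With 3 states:
       x  y 
>* A   B  A 
 * B   C  A 
   C   C  C 
(> = start, * = accepting)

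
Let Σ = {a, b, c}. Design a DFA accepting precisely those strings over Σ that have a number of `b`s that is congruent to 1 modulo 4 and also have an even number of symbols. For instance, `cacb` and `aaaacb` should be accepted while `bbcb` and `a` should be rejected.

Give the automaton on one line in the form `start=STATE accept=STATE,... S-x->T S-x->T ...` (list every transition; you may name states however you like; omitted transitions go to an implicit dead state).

start=s0 accept=s3 s0-a->s1 s0-b->s2 s0-c->s1 s1-a->s0 s1-b->s3 s1-c->s0 s2-a->s3 s2-b->s4 s2-c->s3 s3-a->s2 s3-b->s5 s3-c->s2 s4-a->s5 s4-b->s6 s4-c->s5 s5-a->s4 s5-b->s7 s5-c->s4 s6-a->s7 s6-b->s0 s6-c->s7 s7-a->s6 s7-b->s1 s7-c->s6

Build one automaton per condition and run them in lockstep. One (4 states) tracks the count of `b`s modulo 4; the other (2 states) tracks the input length modulo 2. Each combined state is a pair, one component from each; accept when both components accept.
8 states suffice.
        a   b   c  
>  s0   s1  s2  s1 
   s1   s0  s3  s0 
   s2   s3  s4  s3 
 * s3   s2  s5  s2 
   s4   s5  s6  s5 
   s5   s4  s7  s4 
   s6   s7  s0  s7 
   s7   s6  s1  s6 
(> = start, * = accepting)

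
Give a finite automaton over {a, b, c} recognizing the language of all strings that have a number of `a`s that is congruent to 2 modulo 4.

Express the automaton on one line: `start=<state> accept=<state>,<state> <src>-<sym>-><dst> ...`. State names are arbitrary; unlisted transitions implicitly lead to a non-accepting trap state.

start=q0 accept=q2 q0-a->q1 q0-b->q0 q0-c->q0 q1-a->q2 q1-b->q1 q1-c->q1 q2-a->q3 q2-b->q2 q2-c->q2 q3-a->q0 q3-b->q3 q3-c->q3

Keep the running count of `a`s modulo 4: each `a` advances along the cycle q0 → q1 → q2 → q3 → q0 while other symbols loop. Accept at q2.
With 4 states:
        a   b   c  
>  q0   q1  q0  q0 
   q1   q2  q1  q1 
 * q2   q3  q2  q2 
   q3   q0  q3  q3 
(> = start, * = accepting)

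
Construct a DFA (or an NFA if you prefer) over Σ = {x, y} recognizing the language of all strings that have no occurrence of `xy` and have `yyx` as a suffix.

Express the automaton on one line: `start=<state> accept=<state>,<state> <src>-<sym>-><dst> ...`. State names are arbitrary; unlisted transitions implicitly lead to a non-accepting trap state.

Build one automaton per condition and run them in lockstep. One (3 states) tracks partial matches of the forbidden pattern `xy`; the other (4 states) tracks how much of the suffix `yyx` has currently been matched. Each combined state is a pair, one component from each; accept when both components accept. Equivalent product states are then merged.
A 5-state machine:
        x   y  
>  S0   S1  S2 
   S1   S1  S1 
   S2   S1  S3 
   S3   S4  S3 
 * S4   S1  S1 
(> = start, * = accepting)

start=S0 accept=S4 S0-x->S1 S0-y->S2 S1-x->S1 S1-y->S1 S2-x->S1 S2-y->S3 S3-x->S4 S3-y->S3 S4-x->S1 S4-y->S1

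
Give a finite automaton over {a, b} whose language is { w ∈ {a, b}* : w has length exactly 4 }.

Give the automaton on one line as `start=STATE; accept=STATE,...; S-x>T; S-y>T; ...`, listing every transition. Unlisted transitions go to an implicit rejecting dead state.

Count input length up to 5: every symbol moves from S0 toward S5, which means 'more than 4' and absorbs. Accept from {S4}.
        a   b  
>  S0   S1  S1 
   S1   S2  S2 
   S2   S3  S3 
   S3   S4  S4 
 * S4   S5  S5 
   S5   S5  S5 
(> = start, * = accepting)

start=S0; accept=S4; S0-a>S1; S0-b>S1; S1-a>S2; S1-b>S2; S2-a>S3; S2-b>S3; S3-a>S4; S3-b>S4; S4-a>S5; S4-b>S5; S5-a>S5; S5-b>S5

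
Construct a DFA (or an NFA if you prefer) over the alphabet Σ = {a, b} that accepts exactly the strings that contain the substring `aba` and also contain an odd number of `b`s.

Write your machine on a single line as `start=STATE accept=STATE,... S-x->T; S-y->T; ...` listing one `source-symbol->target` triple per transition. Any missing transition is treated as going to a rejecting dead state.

start=s0; accept=s5; s0-a->s1; s0-b->s2; s1-a->s1; s1-b->s3; s2-a->s4; s2-b->s0; s3-a->s5; s3-b->s0; s4-a->s4; s4-b->s6; s5-a->s5; s5-b->s7; s6-a->s7; s6-b->s2; s7-a->s7; s7-b->s5

Handle the two conditions separately and then intersect. The first has 4 states tracking whether and how much of `aba` has been seen; the second has 2 states tracking the count of `b`s modulo 2. A product state is a pair (one from each), accepting exactly when both do.
8 states suffice.
        a   b  
>  s0   s1  s2 
   s1   s1  s3 
   s2   s4  s0 
   s3   s5  s0 
   s4   s4  s6 
 * s5   s5  s7 
   s6   s7  s2 
   s7   s7  s5 
(> = start, * = accepting)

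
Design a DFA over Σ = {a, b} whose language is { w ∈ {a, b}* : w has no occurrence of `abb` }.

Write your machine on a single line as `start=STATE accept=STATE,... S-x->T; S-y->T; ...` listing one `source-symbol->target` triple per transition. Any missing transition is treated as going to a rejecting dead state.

Track partial matches of the forbidden pattern `abb`. State q3 is a dead state reached once `abb` has occurred; every other state accepts. q0 means no part of `abb` is currently matched.
        a   b  
>* q0   q1  q0 
 * q1   q1  q2 
 * q2   q1  q3 
   q3   q3  q3 
(> = start, * = accepting)

start=q0; accept=q0,q1,q2; q0-a->q1; q0-b->q0; q1-a->q1; q1-b->q2; q2-a->q1; q2-b->q3; q3-a->q3; q3-b->q3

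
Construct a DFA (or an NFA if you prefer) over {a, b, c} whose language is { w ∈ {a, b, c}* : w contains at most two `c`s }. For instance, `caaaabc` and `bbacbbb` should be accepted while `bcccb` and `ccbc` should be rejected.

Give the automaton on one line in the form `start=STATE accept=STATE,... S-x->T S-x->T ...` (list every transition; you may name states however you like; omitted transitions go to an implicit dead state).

start=s0 accept=s0,s1,s2 s0-a->s0 s0-b->s0 s0-c->s1 s1-a->s1 s1-b->s1 s1-c->s2 s2-a->s2 s2-b->s2 s2-c->s3 s3-a->s3 s3-b->s3 s3-c->s3

Count `c`s, saturating at 3: states s0 through s2 mean 0 through 2 `c`s seen; s3 means more than 2. Each `c` increments (capped at s3); other symbols loop. Accept from {s0, s1, s2}.
With 4 states:
        a   b   c  
>* s0   s0  s0  s1 
 * s1   s1  s1  s2 
 * s2   s2  s2  s3 
   s3   s3  s3  s3 
(> = start, * = accepting)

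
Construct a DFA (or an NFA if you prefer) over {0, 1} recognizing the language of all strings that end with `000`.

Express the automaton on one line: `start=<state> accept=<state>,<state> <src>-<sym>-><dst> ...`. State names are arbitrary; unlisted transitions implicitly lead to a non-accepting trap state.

Let each state record the length of the longest suffix of the input read so far that is also a prefix of `000`. s1 means the last symbol is `0`; s2 means the last 2 symbols are `00`; s3 means the last 3 symbols are `000`. Accept only at s3, where the string currently ends in `000`.
A 4-state machine:
        0   1  
>  s0   s1  s0 
   s1   s2  s0 
   s2   s3  s0 
 * s3   s3  s0 
(> = start, * = accepting)

start=s0 accept=s3 s0-0->s1 s0-1->s0 s1-0->s2 s1-1->s0 s2-0->s3 s2-1->s0 s3-0->s3 s3-1->s0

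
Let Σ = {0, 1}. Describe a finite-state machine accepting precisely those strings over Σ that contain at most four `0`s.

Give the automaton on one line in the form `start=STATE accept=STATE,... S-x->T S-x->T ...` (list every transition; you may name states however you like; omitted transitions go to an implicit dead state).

start=q0 accept=q0,q1,q2,q3,q4 q0-0->q1 q0-1->q0 q1-0->q2 q1-1->q1 q2-0->q3 q2-1->q2 q3-0->q4 q3-1->q3 q4-0->q5 q4-1->q4 q5-0->q5 q5-1->q5

Count `0`s, saturating at 5: states q0 through q4 mean 0 through 4 `0`s seen; q5 means more than 4. Each `0` increments (capped at q5); other symbols loop. Accept from {q0, q1, q2, q3, q4}.
A 6-state machine:
        0   1  
>* q0   q1  q0 
 * q1   q2  q1 
 * q2   q3  q2 
 * q3   q4  q3 
 * q4   q5  q4 
   q5   q5  q5 
(> = start, * = accepting)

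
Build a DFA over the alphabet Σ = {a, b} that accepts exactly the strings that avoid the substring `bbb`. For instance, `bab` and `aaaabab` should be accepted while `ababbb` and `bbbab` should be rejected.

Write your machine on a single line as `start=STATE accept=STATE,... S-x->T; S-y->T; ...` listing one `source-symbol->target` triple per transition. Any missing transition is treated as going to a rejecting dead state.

This is the complement of 'contains `bbb`'. Use the same substring-matching states — S0 through S3 holding how much of `bbb` has just been matched — but flip the accepting set: everything except the trap S3 accepts.
        a   b  
>* S0   S0  S1 
 * S1   S0  S2 
 * S2   S0  S3 
   S3   S3  S3 
(> = start, * = accepting)

start=S0; accept=S0,S1,S2; S0-a->S0; S0-b->S1; S1-a->S0; S1-b->S2; S2-a->S0; S2-b->S3; S3-a->S3; S3-b->S3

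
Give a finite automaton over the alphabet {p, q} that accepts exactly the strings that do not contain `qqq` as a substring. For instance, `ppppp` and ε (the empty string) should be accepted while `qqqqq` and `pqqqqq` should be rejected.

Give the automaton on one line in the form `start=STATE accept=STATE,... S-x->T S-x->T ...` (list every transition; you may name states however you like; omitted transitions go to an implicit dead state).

Track partial matches of the forbidden pattern `qqq`. State S3 is a dead state reached once `qqq` has occurred; every other state accepts. S0 means no part of `qqq` is currently matched.
4 states suffice.
        p   q  
>* S0   S0  S1 
 * S1   S0  S2 
 * S2   S0  S3 
   S3   S3  S3 
(> = start, * = accepting)

start=S0 accept=S0,S1,S2 S0-p->S0 S0-q->S1 S1-p->S0 S1-q->S2 S2-p->S0 S2-q->S3 S3-p->S3 S3-q->S3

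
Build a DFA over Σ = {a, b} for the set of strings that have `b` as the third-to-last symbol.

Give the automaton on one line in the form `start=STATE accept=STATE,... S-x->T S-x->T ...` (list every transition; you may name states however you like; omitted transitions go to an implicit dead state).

Because acceptance depends on a position counted from the end, the machine has to buffer the most recent 3 symbols. Make each state the string of the last up-to-3 symbols read; on input `x` shift the window left and append `x`. Accept when the buffered window has length 3 and begins with `b`.
A 15-state machine:
          a    b  
>  S0     S1   S2 
   S1     S3   S4 
   S2     S5   S6 
   S3     S7   S8 
   S4     S9  S10 
   S5    S11  S12 
   S6    S13  S14 
   S7     S7   S8 
   S8     S9  S10 
   S9    S11  S12 
   S10   S13  S14 
 * S11    S7   S8 
 * S12    S9  S10 
 * S13   S11  S12 
 * S14   S13  S14 
(> = start, * = accepting)

start=S0 accept=S11,S12,S13,S14 S0-a->S1 S0-b->S2 S1-a->S3 S1-b->S4 S2-a->S5 S2-b->S6 S3-a->S7 S3-b->S8 S4-a->S9 S4-b->S10 S5-a->S11 S5-b->S12 S6-a->S13 S6-b->S14 S7-a->S7 S7-b->S8 S8-a->S9 S8-b->S10 S9-a->S11 S9-b->S12 S10-a->S13 S10-b->S14 S11-a->S7 S11-b->S8 S12-a->S9 S12-b->S10 S13-a->S11 S13-b->S12 S14-a->S13 S14-b->S14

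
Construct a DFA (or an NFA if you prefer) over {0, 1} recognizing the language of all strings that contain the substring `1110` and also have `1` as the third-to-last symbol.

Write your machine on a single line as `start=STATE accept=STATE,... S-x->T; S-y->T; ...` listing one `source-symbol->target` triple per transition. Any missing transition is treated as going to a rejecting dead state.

start=A; accept=P,Q,R,W; A-0->B; A-1->C; B-0->D; B-1->E; C-0->F; C-1->G; D-0->H; D-1->I; E-0->J; E-1->K; F-0->L; F-1->M; G-0->N; G-1->O; H-0->H; H-1->I; I-0->J; I-1->K; J-0->L; J-1->M; K-0->N; K-1->O; L-0->H; L-1->I; M-0->J; M-1->K; N-0->L; N-1->M; O-0->P; O-1->O; P-0->Q; P-1->R; Q-0->S; Q-1->T; R-0->U; R-1->V; S-0->S; S-1->T; T-0->U; T-1->V; U-0->Q; U-1->R; V-0->P; V-1->W; W-0->P; W-1->W

Run two small machines in parallel and take their product. The first has 5 states tracking whether and how much of `1110` has been seen; the second has 15 states tracking the last 3 symbols read. A product state is a pair (one from each), accepting exactly when both do.
       0  1 
>  A   B  C 
   B   D  E 
   C   F  G 
   D   H  I 
   E   J  K 
   F   L  M 
   G   N  O 
   H   H  I 
   I   J  K 
   J   L  M 
   K   N  O 
   L   H  I 
   M   J  K 
   N   L  M 
   O   P  O 
 * P   Q  R 
 * Q   S  T 
 * R   U  V 
   S   S  T 
   T   U  V 
   U   Q  R 
   V   P  W 
 * W   P  W 
(> = start, * = accepting)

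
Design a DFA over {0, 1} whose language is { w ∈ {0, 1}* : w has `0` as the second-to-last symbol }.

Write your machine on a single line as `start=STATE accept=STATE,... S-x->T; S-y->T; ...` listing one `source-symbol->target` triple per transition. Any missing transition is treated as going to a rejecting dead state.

A DFA must remember the last 2 symbols (since which symbol is second-to-last isn't known until the input ends). Use one state per possible window of the last ≤2 symbols; accept from those whose window starts with `0`.
        0   1  
>  S0   S1  S2 
   S1   S3  S4 
   S2   S5  S6 
 * S3   S3  S4 
 * S4   S5  S6 
   S5   S3  S4 
   S6   S5  S6 
(> = start, * = accepting)

start=S0; accept=S3,S4; S0-0->S1; S0-1->S2; S1-0->S3; S1-1->S4; S2-0->S5; S2-1->S6; S3-0->S3; S3-1->S4; S4-0->S5; S4-1->S6; S5-0->S3; S5-1->S4; S6-0->S5; S6-1->S6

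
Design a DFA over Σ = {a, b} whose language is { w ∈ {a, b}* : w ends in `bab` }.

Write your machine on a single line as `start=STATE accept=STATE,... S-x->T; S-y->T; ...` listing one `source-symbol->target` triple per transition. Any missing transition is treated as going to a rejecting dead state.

Let each state record the length of the longest suffix of the input read so far that is also a prefix of `bab`. S1 means the last symbol is `b`; S2 means the last 2 symbols are `ba`; S3 means the last 3 symbols are `bab`. Accept only at S3, where the string currently ends in `bab`.
A 4-state machine:
        a   b  
>  S0   S0  S1 
   S1   S2  S1 
   S2   S0  S3 
 * S3   S2  S1 
(> = start, * = accepting)

start=S0; accept=S3; S0-a->S0; S0-b->S1; S1-a->S2; S1-b->S1; S2-a->S0; S2-b->S3; S3-a->S2; S3-b->S1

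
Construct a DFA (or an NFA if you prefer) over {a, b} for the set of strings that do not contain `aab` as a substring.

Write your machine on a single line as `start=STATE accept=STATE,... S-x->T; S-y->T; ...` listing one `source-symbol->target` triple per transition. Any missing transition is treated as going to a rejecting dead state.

Track partial matches of the forbidden pattern `aab`. State s3 is a dead state reached once `aab` has occurred; every other state accepts. s0 means no part of `aab` is currently matched.
With 4 states:
        a   b  
>* s0   s1  s0 
 * s1   s2  s0 
 * s2   s2  s3 
   s3   s3  s3 
(> = start, * = accepting)

start=s0; accept=s0,s1,s2; s0-a->s1; s0-b->s0; s1-a->s2; s1-b->s0; s2-a->s2; s2-b->s3; s3-a->s3; s3-b->s3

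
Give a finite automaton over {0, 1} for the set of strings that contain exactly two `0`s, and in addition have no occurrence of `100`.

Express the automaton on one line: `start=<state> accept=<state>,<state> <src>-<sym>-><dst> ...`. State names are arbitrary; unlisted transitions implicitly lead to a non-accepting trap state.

start=S0 accept=S3 S0-0->S1 S0-1->S2 S1-0->S3 S1-1->S1 S2-0->S4 S2-1->S2 S3-0->S5 S3-1->S3 S4-0->S5 S4-1->S1 S5-0->S5 S5-1->S5

Run two small machines in parallel and take their product. One (4 states) tracks the count of `0`s, saturating at 3; the other (4 states) tracks partial matches of the forbidden pattern `100`. Each combined state is a pair, one component from each; accept when both components accept. Equivalent product states are then merged.
6 states suffice.
        0   1  
>  S0   S1  S2 
   S1   S3  S1 
   S2   S4  S2 
 * S3   S5  S3 
   S4   S5  S1 
   S5   S5  S5 
(> = start, * = accepting)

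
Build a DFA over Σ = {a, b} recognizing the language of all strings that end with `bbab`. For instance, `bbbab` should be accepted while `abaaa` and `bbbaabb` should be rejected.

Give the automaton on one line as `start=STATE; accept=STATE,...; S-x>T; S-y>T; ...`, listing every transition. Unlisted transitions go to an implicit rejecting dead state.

Remember how much of `bbab` the current input suffix matches. State q0 means no match yet; q1 means the last symbol is `b`; q2 means the last 2 symbols are `bb`; q3 means the last 3 symbols are `bba`; q4 means the last 4 symbols are `bbab`. Only q4 accepts. On a mismatch, fall back to the longest proper suffix that is still a prefix of `bbab`.
A 5-state machine:
        a   b  
>  q0   q0  q1 
   q1   q0  q2 
   q2   q3  q2 
   q3   q0  q4 
 * q4   q0  q2 
(> = start, * = accepting)

start=q0; accept=q4; q0-a>q0; q0-b>q1; q1-a>q0; q1-b>q2; q2-a>q3; q2-b>q2; q3-a>q0; q3-b>q4; q4-a>q0; q4-b>q2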